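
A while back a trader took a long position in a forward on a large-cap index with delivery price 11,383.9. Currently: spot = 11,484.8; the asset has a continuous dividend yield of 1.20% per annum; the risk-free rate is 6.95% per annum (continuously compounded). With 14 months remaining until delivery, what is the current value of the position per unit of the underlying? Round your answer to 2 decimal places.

827.85

Current fair forward for the remaining 14 months: F = S·e^((r − q)·T), (r − q) = 0.0695 − 0.0120 = 0.0575
F = 11484.8 · e^(0.0575 × 14/12) = 11484.8 × 1.06938459 = 12281.6681
Value of long forward = (F − K)·e^(−rT) = (12281.6681 − 11383.9) · e^(−0.0695·14/12)
= 897.7681 × 0.92211685 = 827.85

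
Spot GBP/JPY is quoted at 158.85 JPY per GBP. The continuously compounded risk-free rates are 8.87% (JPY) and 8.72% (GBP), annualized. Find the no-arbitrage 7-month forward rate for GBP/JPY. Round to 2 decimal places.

158.99

F = S·e^((r_JPY − r_GBP)T) = 158.85 · e^((0.0887 − 0.0872) × 7/12)
= 158.85 · e^0.000875 = 158.85 × 1.000875
F = 158.99 JPY per GBP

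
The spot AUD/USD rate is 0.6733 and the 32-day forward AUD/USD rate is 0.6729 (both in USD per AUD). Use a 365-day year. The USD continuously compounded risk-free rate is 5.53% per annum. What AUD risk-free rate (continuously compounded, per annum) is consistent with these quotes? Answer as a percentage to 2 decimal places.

6.21%

F = S·e^((r_USD − r_AUD)T) ⇒ r_AUD = r_USD − ln(F/S)/T
ln(0.6729/0.6733) = -0.000594; /(32/365) = -0.006775
r_AUD = 0.0553 + 0.006775 = 0.062075
r_AUD = 6.21%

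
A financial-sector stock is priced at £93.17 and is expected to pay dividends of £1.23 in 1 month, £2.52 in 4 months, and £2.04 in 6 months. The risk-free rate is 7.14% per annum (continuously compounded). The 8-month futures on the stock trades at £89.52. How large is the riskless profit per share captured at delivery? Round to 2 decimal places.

£2.26 per share

PV(dividends) I = 1.23·e^(−0.0714·1/12) + 2.52·e^(−0.0714·4/12) + 2.04·e^(−0.0714·6/12) = 5.6519
Fair futures F* = (S − I)·e^(rT) = (93.17 − 5.6519)·e^0.047600 = 87.5181 × 1.048751 = 91.7847
Market £89.52 < fair 91.7847: forward underpriced → reverse cash-and-carry (short the stock, invest proceeds at r, pay the dividends, go long the forward).
Profit at T = |F_mkt − F*| = |89.52 − 91.7847| = £2.26 per share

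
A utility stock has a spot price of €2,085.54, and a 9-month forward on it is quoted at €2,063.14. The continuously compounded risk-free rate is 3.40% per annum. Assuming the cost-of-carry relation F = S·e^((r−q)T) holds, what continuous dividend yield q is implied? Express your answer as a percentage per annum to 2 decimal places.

4.84%

From F = S·e^((r−q)T): (r − q) = ln(F/S)/T
ln(2063.14/2085.54) = ln(0.989259) = -0.010799
(r − q) = -0.010799 / (9/12) = -0.014399
q = r − ln(F/S)/T = 0.0340 + 0.014399 = 0.048399
q = 4.84%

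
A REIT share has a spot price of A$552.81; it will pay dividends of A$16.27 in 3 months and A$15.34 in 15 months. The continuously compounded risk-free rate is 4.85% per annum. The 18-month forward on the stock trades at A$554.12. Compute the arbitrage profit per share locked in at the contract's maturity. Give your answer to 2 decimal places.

A$7.59 per share

PV(dividends) I = 16.27·e^(−0.0485·3/12) + 15.34·e^(−0.0485·15/12) = 30.5116
Fair forward F* = (S − I)·e^(rT) = (552.81 − 30.5116)·e^0.072750 = 522.2984 × 1.075462 = 561.7121
Market A$554.12 < fair 561.7121: forward underpriced → reverse cash-and-carry (short the stock, invest proceeds at r, pay the dividends, go long the forward).
Profit at T = |F_mkt − F*| = |554.12 − 561.7121| = A$7.59 per share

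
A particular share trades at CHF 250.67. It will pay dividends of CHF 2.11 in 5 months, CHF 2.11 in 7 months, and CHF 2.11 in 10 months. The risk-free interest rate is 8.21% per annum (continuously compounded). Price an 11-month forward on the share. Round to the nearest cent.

CHF 263.77

PV(dividends) I = 2.11·e^(−0.0821·5/12) + 2.11·e^(−0.0821·7/12) + 2.11·e^(−0.0821·10/12)
I = 2.0390 + 2.0113 + 1.9705 = 6.0208
F = (S − I)·e^(rT) = (250.67 − 6.0208) · e^(0.0821·11/12)
= 244.6492 · e^0.075258 = 244.6492 × 1.078162 = CHF 263.77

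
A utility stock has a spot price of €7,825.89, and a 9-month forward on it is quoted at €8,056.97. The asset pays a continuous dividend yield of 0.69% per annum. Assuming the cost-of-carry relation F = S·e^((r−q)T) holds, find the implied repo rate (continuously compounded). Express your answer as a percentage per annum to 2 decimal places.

4.57%

From F = S·e^((r−q)T): (r − q) = ln(F/S)/T
ln(8056.97/7825.89) = ln(1.029528) = 0.029100
(r − q) = 0.029100 / (9/12) = 0.038800
r = ln(F/S)/T + q = 0.038800 + 0.0069 = 0.045700
r = 4.57%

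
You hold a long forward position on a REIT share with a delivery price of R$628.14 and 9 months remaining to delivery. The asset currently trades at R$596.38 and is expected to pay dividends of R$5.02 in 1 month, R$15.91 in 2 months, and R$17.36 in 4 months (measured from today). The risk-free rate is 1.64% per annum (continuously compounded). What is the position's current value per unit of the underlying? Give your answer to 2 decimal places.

-R$62.23

PV(remaining dividends) I = 5.02·e^(−0.0164·1/12) + 15.91·e^(−0.0164·2/12) + 17.36·e^(−0.0164·4/12) = 38.1451
Current forward F = (S − I)·e^(rT) = (596.38 − 38.1451)·e^(0.0164·9/12) = 558.2349 × 1.012376 = 565.1436
Value (long) = (F − K)·e^(−rT) = (565.1436 − 628.14) × 0.987775 = -62.2263
Value = -R$62.23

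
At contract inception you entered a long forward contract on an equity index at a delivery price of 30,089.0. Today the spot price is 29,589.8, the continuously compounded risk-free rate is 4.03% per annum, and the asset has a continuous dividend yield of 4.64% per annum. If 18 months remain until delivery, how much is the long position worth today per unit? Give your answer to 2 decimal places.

-723.62

Current fair forward for the remaining 18 months: F = S·e^((r − q)·T), (r − q) = 0.0403 − 0.0464 = -0.0061
F = 29589.8 · e^(-0.0061 × 18/12) = 29589.8 × 0.99089173 = 29320.2881
Value of long forward = (F − K)·e^(−rT) = (29320.2881 − 30089.0) · e^(−0.0403·18/12)
= -768.7119 × 0.94134083 = -723.62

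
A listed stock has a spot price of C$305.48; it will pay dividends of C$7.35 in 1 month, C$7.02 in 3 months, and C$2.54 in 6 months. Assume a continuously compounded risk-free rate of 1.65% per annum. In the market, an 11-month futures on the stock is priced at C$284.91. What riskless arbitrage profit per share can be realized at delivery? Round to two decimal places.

C$8.12 per share

PV(dividends) I = 7.35·e^(−0.0165·1/12) + 7.02·e^(−0.0165·3/12) + 2.54·e^(−0.0165·6/12) = 16.8501
Fair futures F* = (S − I)·e^(rT) = (305.48 − 16.8501)·e^0.015125 = 288.6299 × 1.015240 = 293.0286
Market C$284.91 < fair 293.0286: forward underpriced → reverse cash-and-carry (short the stock, invest proceeds at r, pay the dividends, go long the forward).
Profit at T = |F_mkt − F*| = |284.91 − 293.0286| = C$8.12 per share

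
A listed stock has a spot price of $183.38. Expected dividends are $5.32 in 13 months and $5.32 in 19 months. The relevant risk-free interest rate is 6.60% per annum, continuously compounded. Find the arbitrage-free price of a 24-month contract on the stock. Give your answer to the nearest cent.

$198.14

PV(dividends) I = 5.32·e^(−0.0660·13/12) + 5.32·e^(−0.0660·19/12)
I = 4.9529 + 4.7921 = 9.7450
F = (S − I)·e^(rT) = (183.38 − 9.7450) · e^(0.0660·24/12)
= 173.6350 · e^0.132000 = 173.6350 × 1.141108 = $198.14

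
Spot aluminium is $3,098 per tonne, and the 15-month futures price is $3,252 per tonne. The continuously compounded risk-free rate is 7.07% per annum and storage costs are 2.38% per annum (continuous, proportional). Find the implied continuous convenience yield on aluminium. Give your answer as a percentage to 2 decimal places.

F = S·e^((r+u−y)T) ⇒ (r+u−y) = ln(F/S)/T
ln(3252/3098) = 0.048513; /T ⇒ 0.038810
y = r + u − ln(F/S)/T = 0.0707 + 0.0238 − 0.038810 = 0.055690
y = 5.57%

5.57%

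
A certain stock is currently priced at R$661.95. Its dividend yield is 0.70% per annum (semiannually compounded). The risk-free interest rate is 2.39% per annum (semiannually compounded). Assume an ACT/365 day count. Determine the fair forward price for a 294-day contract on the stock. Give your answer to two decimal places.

F = S · (1+r/2)^(2T) / (1+q/2)^(2T)
= 661.95 × 1.019321 / 1.005644 = 661.95 × 1.013600
F = R$670.95

R$670.95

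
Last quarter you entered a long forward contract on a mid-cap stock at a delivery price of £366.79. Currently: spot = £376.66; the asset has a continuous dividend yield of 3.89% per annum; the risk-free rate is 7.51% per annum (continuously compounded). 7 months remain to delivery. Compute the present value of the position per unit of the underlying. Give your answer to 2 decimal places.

£17.14

Current fair forward for the remaining 7 months: F = S·e^((r − q)·T), (r − q) = 0.0751 − 0.0389 = 0.0362
F = 376.66 · e^(0.0362 × 7/12) = 376.66 × 1.021341 = 384.6983
Value of long forward = (F − K)·e^(−rT) = (384.6983 − 366.79) · e^(−0.0751·7/12)
= 17.9083 × 0.957137 = 17.14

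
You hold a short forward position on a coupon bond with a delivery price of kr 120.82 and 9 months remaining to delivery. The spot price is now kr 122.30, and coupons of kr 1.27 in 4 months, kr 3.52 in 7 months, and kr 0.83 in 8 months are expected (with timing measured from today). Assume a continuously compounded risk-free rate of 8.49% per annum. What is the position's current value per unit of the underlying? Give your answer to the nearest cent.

PV(remaining coupons) I = 1.27·e^(−0.0849·4/12) + 3.52·e^(−0.0849·7/12) + 0.83·e^(−0.0849·8/12) = 5.3688
Current forward F = (S − I)·e^(rT) = (122.30 − 5.3688)·e^(0.0849·9/12) = 116.9312 × 1.065746 = 124.6190
Value (long) = (F − K)·e^(−rT) = (124.6190 − 120.82) × 0.938310 = 3.5646
Short position value = −(long value) = -kr 3.56

-kr 3.56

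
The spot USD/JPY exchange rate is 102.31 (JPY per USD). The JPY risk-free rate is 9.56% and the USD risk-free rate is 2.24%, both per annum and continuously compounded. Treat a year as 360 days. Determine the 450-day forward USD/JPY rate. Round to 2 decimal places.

112.11

F = S·e^((r_JPY − r_USD)T) = 102.31 · e^((0.0956 − 0.0224) × 450/360)
= 102.31 · e^0.091500 = 102.31 × 1.095817
F = 112.11 JPY per USD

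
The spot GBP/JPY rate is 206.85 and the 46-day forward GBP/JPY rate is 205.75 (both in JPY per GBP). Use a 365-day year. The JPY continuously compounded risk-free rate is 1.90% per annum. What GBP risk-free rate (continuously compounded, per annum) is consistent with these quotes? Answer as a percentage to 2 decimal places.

F = S·e^((r_JPY − r_GBP)T) ⇒ r_GBP = r_JPY − ln(F/S)/T
ln(205.75/206.85) = -0.005332; /(46/365) = -0.042308
r_GBP = 0.0190 + 0.042308 = 0.061308
r_GBP = 6.13%

6.13%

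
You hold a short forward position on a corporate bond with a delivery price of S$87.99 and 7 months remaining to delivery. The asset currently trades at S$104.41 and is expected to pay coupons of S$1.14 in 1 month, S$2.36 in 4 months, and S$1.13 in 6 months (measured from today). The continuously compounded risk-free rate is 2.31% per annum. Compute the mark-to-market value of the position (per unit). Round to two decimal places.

PV(remaining coupons) I = 1.14·e^(−0.0231·1/12) + 2.36·e^(−0.0231·4/12) + 1.13·e^(−0.0231·6/12) = 4.5967
Current forward F = (S − I)·e^(rT) = (104.41 − 4.5967)·e^(0.0231·7/12) = 99.8133 × 1.013566 = 101.1674
Value (long) = (F − K)·e^(−rT) = (101.1674 − 87.99) × 0.986615 = 13.0010
Short position value = −(long value) = -S$13.00

-S$13.00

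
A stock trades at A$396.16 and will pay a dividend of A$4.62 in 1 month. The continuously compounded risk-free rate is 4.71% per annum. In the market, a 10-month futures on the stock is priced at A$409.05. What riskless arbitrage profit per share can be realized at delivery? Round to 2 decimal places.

A$1.82 per share

PV(dividends) I = 4.62·e^(−0.0471·1/12) = 4.6019
Fair futures F* = (S − I)·e^(rT) = (396.16 − 4.6019)·e^0.039250 = 391.5581 × 1.040030 = 407.2322
Market A$409.05 > fair 407.2322: forward overpriced → cash-and-carry (borrow at r, buy the stock and collect the dividends, short the forward).
Profit at T = |F_mkt − F*| = |409.05 − 407.2322| = A$1.82 per share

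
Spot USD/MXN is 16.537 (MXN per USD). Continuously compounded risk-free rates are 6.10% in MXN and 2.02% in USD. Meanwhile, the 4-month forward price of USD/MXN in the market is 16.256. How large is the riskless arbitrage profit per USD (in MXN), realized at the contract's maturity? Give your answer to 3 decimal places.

0.507 per USD (in MXN)

Fair forward: F* = S·e^(carry·T), with carry = (r_MXN − r_USD) = 0.0610 − 0.0202 = 0.0408
F* = 16.537 · e^(0.0408 × 4/12) = 16.537 · e^0.013600 = 16.537 × 1.013693 = 16.7634
Market 16.256 < fair 16.7634: forward underpriced → reverse cash-and-carry (short spot, go long the forward).
At maturity, profit = |F_mkt − F*| = |16.256 − 16.7634| = 0.507 per USD (in MXN)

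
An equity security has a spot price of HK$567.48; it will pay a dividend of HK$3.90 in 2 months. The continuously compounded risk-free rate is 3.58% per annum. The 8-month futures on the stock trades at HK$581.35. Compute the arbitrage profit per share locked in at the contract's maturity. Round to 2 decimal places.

PV(dividends) I = 3.90·e^(−0.0358·2/12) = 3.8768
Fair futures F* = (S − I)·e^(rT) = (567.48 − 3.8768)·e^0.023867 = 563.6032 × 1.024154 = 577.2165
Market HK$581.35 > fair 577.2165: forward overpriced → cash-and-carry (borrow at r, buy the stock and collect the dividends, short the forward).
Profit at T = |F_mkt − F*| = |581.35 − 577.2165| = HK$4.13 per share

HK$4.13 per share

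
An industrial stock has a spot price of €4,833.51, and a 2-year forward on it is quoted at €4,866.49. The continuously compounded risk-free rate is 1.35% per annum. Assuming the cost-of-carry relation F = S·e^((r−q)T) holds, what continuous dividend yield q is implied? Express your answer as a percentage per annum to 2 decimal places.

From F = S·e^((r−q)T): (r − q) = ln(F/S)/T
ln(4866.49/4833.51) = ln(1.006823) = 0.006800
(r − q) = 0.006800 / (2) = 0.003400
q = r − ln(F/S)/T = 0.0135 − 0.003400 = 0.010100
q = 1.01%

1.01%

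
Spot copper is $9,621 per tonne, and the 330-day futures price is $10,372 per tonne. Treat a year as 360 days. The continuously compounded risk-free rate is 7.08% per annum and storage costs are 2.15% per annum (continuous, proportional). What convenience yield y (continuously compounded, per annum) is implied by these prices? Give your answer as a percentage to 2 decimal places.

1.03%

F = S·e^((r+u−y)T) ⇒ (r+u−y) = ln(F/S)/T
ln(10372/9621) = 0.075162; /T ⇒ 0.081995
y = r + u − ln(F/S)/T = 0.0708 + 0.0215 − 0.081995 = 0.010305
y = 1.03%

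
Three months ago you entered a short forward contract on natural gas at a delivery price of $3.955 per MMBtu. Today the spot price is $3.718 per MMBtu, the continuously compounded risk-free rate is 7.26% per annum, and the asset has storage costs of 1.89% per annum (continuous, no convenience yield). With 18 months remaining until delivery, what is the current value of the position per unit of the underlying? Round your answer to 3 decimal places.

Current fair forward for the remaining 18 months: F = S·e^((r + u)·T), (r + u) = 0.0726 + 0.0189 = 0.0915
F = 3.718 · e^(0.0915 × 18/12) = 3.718 × 1.147115 = 4.2650
Value of long forward = (F − K)·e^(−rT) = (4.2650 − 3.955) · e^(−0.0726·18/12)
= 0.3100 × 0.896820 = 0.278
Short position value = −(long value) = -$0.278

-$0.278 per MMBtu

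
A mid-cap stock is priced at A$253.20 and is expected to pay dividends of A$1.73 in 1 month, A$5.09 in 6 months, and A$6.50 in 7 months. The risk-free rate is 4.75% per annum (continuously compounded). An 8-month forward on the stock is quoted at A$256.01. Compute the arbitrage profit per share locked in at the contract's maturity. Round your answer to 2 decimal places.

PV(dividends) I = 1.73·e^(−0.0475·1/12) + 5.09·e^(−0.0475·6/12) + 6.50·e^(−0.0475·7/12) = 13.0161
Fair forward F* = (S − I)·e^(rT) = (253.20 − 13.0161)·e^0.031667 = 240.1839 × 1.032174 = 247.9116
Market A$256.01 > fair 247.9116: forward overpriced → cash-and-carry (borrow at r, buy the stock and collect the dividends, short the forward).
Profit at T = |F_mkt − F*| = |256.01 − 247.9116| = A$8.10 per share

A$8.10 per share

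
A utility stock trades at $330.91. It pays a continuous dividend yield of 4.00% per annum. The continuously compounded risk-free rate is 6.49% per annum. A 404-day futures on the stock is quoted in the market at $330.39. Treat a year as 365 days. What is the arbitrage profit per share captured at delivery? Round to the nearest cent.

Fair futures: F* = S·e^(carry·T), with carry = (r − q) = 0.0649 − 0.0400 = 0.0249
F* = 330.91 · e^(0.0249 × 404/365) = 330.91 · e^0.027561 = 330.91 × 1.027944 = $340.1569
Market $330.39 < fair $340.1569: forward underpriced → reverse cash-and-carry (short spot, go long the forward).
At maturity, profit = |F_mkt − F*| = |330.39 − 340.1569| = $9.77 per share

$9.77 per share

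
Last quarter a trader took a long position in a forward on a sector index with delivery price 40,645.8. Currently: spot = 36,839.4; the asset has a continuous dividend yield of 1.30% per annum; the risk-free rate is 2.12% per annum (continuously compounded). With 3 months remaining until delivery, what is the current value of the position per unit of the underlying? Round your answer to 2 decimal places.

Current fair forward for the remaining 3 months: F = S·e^((r − q)·T), (r − q) = 0.0212 − 0.0130 = 0.0082
F = 36839.4 · e^(0.0082 × 3/12) = 36839.4 × 1.00205210 = 36914.9981
Value of long forward = (F − K)·e^(−rT) = (36914.9981 − 40645.8) · e^(−0.0212·3/12)
= -3730.8019 × 0.99471402 = -3711.08

-3711.08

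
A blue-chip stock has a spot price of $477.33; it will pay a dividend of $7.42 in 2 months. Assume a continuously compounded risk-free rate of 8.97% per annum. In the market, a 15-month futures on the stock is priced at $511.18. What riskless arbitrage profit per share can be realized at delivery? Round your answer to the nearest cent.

$14.61 per share

PV(dividends) I = 7.42·e^(−0.0897·2/12) = 7.3099
Fair futures F* = (S − I)·e^(rT) = (477.33 − 7.3099)·e^0.112125 = 470.0201 × 1.118653 = 525.7894
Market $511.18 < fair 525.7894: forward underpriced → reverse cash-and-carry (short the stock, invest proceeds at r, pay the dividends, go long the forward).
Profit at T = |F_mkt − F*| = |511.18 − 525.7894| = $14.61 per share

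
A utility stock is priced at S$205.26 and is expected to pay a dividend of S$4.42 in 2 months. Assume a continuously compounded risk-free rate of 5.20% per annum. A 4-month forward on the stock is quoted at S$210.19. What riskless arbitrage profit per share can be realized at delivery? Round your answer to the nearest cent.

S$5.80 per share

PV(dividends) I = 4.42·e^(−0.0520·2/12) = 4.3819
Fair forward F* = (S − I)·e^(rT) = (205.26 − 4.3819)·e^0.017333 = 200.8781 × 1.017484 = 204.3903
Market S$210.19 > fair 204.3903: forward overpriced → cash-and-carry (borrow at r, buy the stock and collect the dividends, short the forward).
Profit at T = |F_mkt − F*| = |210.19 − 204.3903| = S$5.80 per share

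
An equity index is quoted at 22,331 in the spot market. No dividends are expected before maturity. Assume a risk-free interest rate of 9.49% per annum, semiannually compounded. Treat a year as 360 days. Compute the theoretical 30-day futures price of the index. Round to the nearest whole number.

F = S · (1+r/2)^(2T)
= 22331 × 1.007756
F = 22,504

22,504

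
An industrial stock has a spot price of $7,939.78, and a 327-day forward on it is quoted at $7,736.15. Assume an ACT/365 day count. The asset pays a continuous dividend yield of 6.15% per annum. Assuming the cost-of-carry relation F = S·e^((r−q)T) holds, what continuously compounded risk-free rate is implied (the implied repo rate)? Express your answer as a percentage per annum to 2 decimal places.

From F = S·e^((r−q)T): (r − q) = ln(F/S)/T
ln(7736.15/7939.78) = ln(0.974353) = -0.025982
(r − q) = -0.025982 / (327/365) = -0.029001
r = ln(F/S)/T + q = -0.029001 + 0.0615 = 0.032499
r = 3.25%

3.25%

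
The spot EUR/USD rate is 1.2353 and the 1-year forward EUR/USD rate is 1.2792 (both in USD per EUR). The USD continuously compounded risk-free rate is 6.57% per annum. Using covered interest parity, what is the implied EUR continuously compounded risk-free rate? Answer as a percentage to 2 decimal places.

3.08%

F = S·e^((r_USD − r_EUR)T) ⇒ r_EUR = r_USD − ln(F/S)/T
ln(1.2792/1.2353) = 0.034921; /(1) = 0.034921
r_EUR = 0.0657 − 0.034921 = 0.030779
r_EUR = 3.08%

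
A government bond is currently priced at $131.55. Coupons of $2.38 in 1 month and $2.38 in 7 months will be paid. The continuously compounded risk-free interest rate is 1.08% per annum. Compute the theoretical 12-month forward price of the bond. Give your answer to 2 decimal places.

$128.18

PV(coupons) I = 2.38·e^(−0.0108·1/12) + 2.38·e^(−0.0108·7/12)
I = 2.3779 + 2.3651 = 4.7430
F = (S − I)·e^(rT) = (131.55 − 4.7430) · e^(0.0108·12/12)
= 126.8070 · e^0.010800 = 126.8070 × 1.010859 = $128.18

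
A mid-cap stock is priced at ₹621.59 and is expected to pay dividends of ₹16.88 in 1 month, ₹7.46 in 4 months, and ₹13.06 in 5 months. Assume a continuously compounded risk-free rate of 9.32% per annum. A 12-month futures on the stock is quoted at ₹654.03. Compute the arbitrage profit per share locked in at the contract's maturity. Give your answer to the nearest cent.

₹11.84 per share

PV(dividends) I = 16.88·e^(−0.0932·1/12) + 7.46·e^(−0.0932·4/12) + 13.06·e^(−0.0932·5/12) = 36.5438
Fair futures F* = (S − I)·e^(rT) = (621.59 − 36.5438)·e^0.093200 = 585.0462 × 1.097681 = 642.1941
Market ₹654.03 > fair 642.1941: forward overpriced → cash-and-carry (borrow at r, buy the stock and collect the dividends, short the forward).
Profit at T = |F_mkt − F*| = |654.03 − 642.1941| = ₹11.84 per share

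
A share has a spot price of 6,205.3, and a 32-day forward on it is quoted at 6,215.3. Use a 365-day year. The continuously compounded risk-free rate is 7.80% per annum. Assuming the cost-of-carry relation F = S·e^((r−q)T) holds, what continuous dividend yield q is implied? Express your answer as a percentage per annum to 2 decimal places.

5.96%

From F = S·e^((r−q)T): (r − q) = ln(F/S)/T
ln(6215.3/6205.3) = ln(1.001612) = 0.001611
(r − q) = 0.001611 / (32/365) = 0.018375
q = r − ln(F/S)/T = 0.0780 − 0.018375 = 0.059625
q = 5.96%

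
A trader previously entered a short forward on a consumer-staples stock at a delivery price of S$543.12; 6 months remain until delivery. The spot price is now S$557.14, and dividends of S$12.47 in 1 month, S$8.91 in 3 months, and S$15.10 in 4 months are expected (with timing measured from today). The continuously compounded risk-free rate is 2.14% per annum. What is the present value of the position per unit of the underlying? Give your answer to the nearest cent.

S$16.50

PV(remaining dividends) I = 12.47·e^(−0.0214·1/12) + 8.91·e^(−0.0214·3/12) + 15.10·e^(−0.0214·4/12) = 36.3029
Current forward F = (S − I)·e^(rT) = (557.14 − 36.3029)·e^(0.0214·6/12) = 520.8371 × 1.010757 = 526.4397
Value (long) = (F − K)·e^(−rT) = (526.4397 − 543.12) × 0.989357 = -16.5028
Short position value = −(long value) = S$16.50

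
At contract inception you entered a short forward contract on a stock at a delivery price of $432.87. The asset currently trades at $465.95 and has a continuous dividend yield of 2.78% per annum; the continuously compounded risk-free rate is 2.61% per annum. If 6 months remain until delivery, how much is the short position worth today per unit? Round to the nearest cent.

Current fair forward for the remaining 6 months: F = S·e^((r − q)·T), (r − q) = 0.0261 − 0.0278 = -0.0017
F = 465.95 · e^(-0.0017 × 6/12) = 465.95 × 0.999150 = 465.5539
Value of long forward = (F − K)·e^(−rT) = (465.5539 − 432.87) · e^(−0.0261·6/12)
= 32.6839 × 0.987035 = 32.26
Short position value = −(long value) = -$32.26

-$32.26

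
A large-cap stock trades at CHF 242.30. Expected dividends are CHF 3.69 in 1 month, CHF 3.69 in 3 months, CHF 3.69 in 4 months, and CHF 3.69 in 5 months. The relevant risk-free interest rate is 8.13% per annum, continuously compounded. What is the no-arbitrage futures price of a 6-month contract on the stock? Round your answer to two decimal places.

CHF 237.31

PV(dividends) I = 3.69·e^(−0.0813·1/12) + 3.69·e^(−0.0813·3/12) + 3.69·e^(−0.0813·4/12) + 3.69·e^(−0.0813·5/12)
I = 3.6651 + 3.6158 + 3.5913 + 3.5671 = 14.4393
F = (S − I)·e^(rT) = (242.30 − 14.4393) · e^(0.0813·6/12)
= 227.8607 · e^0.040650 = 227.8607 × 1.041488 = CHF 237.31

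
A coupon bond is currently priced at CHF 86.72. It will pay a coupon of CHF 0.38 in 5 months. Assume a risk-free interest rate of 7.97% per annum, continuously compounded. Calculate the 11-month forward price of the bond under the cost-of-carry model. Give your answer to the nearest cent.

PV(coupons) I = 0.38·e^(−0.0797·5/12)
I = 0.3676
F = (S − I)·e^(rT) = (86.72 − 0.3676) · e^(0.0797·11/12)
= 86.3524 · e^0.073058 = 86.3524 × 1.075793 = CHF 92.90

CHF 92.90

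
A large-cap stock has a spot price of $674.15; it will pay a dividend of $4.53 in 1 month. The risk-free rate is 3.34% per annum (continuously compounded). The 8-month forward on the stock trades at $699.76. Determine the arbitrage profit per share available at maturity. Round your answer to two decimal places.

PV(dividends) I = 4.53·e^(−0.0334·1/12) = 4.5174
Fair forward F* = (S − I)·e^(rT) = (674.15 − 4.5174)·e^0.022267 = 669.6326 × 1.022517 = 684.7107
Market $699.76 > fair 684.7107: forward overpriced → cash-and-carry (borrow at r, buy the stock and collect the dividends, short the forward).
Profit at T = |F_mkt − F*| = |699.76 − 684.7107| = $15.05 per share

$15.05 per share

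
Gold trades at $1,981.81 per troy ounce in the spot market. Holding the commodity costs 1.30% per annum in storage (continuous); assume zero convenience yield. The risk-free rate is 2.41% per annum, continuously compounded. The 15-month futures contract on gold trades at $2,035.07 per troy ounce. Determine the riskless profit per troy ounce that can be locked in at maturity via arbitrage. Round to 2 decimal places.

Fair futures: F* = S·e^(carry·T), with carry = (r + u) = 0.0241 + 0.0130 = 0.0371
F* = 1981.81 · e^(0.0371 × 15/12) = 1981.81 · e^0.04637500 = 1981.81 × 1.04746714 = $2075.8809
Market $2035.07 < fair $2075.8809: forward underpriced → reverse cash-and-carry (short spot, go long the forward).
At maturity, profit = |F_mkt − F*| = |2035.07 − 2075.8809| = $40.81 per troy ounce

$40.81 per troy ounce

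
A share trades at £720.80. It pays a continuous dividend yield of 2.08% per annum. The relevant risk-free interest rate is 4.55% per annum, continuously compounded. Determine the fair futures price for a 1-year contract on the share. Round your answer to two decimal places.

£738.83

F = S·e^((r − q)T) = 720.80 · e^((0.0455 − 0.0208) × 1)
= 720.80 · e^0.024700 = 720.80 × 1.025008
F = £738.83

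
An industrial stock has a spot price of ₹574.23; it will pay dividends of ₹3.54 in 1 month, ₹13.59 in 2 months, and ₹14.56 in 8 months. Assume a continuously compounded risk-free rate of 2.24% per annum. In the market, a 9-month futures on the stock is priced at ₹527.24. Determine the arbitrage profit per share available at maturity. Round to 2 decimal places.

PV(dividends) I = 3.54·e^(−0.0224·1/12) + 13.59·e^(−0.0224·2/12) + 14.56·e^(−0.0224·8/12) = 31.4169
Fair futures F* = (S − I)·e^(rT) = (574.23 − 31.4169)·e^0.016800 = 542.8131 × 1.016942 = 552.0094
Market ₹527.24 < fair 552.0094: forward underpriced → reverse cash-and-carry (short the stock, invest proceeds at r, pay the dividends, go long the forward).
Profit at T = |F_mkt − F*| = |527.24 − 552.0094| = ₹24.77 per share

₹24.77 per share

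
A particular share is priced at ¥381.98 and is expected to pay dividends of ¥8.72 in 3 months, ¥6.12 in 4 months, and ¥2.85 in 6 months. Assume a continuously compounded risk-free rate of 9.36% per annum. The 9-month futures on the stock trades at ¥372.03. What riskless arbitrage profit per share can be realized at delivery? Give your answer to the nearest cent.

¥19.31 per share

PV(dividends) I = 8.72·e^(−0.0936·3/12) + 6.12·e^(−0.0936·4/12) + 2.85·e^(−0.0936·6/12) = 17.1700
Fair futures F* = (S − I)·e^(rT) = (381.98 − 17.1700)·e^0.070200 = 364.8100 × 1.072723 = 391.3401
Market ¥372.03 < fair 391.3401: forward underpriced → reverse cash-and-carry (short the stock, invest proceeds at r, pay the dividends, go long the forward).
Profit at T = |F_mkt − F*| = |372.03 − 391.3401| = ¥19.31 per share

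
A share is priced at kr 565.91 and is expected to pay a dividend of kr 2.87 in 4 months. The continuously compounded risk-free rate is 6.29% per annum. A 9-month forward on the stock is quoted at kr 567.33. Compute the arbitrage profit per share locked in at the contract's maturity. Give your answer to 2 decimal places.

kr 22.97 per share

PV(dividends) I = 2.87·e^(−0.0629·4/12) = 2.8105
Fair forward F* = (S − I)·e^(rT) = (565.91 − 2.8105)·e^0.047175 = 563.0995 × 1.048305 = 590.3000
Market kr 567.33 < fair 590.3000: forward underpriced → reverse cash-and-carry (short the stock, invest proceeds at r, pay the dividends, go long the forward).
Profit at T = |F_mkt − F*| = |567.33 − 590.3000| = kr 22.97 per share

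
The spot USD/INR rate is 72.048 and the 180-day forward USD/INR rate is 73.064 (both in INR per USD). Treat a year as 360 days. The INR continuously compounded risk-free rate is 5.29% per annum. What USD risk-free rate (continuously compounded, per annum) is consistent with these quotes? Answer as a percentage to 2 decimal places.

F = S·e^((r_INR − r_USD)T) ⇒ r_USD = r_INR − ln(F/S)/T
ln(73.064/72.048) = 0.014003; /(180/360) = 0.028006
r_USD = 0.0529 − 0.028006 = 0.024894
r_USD = 2.49%

2.49%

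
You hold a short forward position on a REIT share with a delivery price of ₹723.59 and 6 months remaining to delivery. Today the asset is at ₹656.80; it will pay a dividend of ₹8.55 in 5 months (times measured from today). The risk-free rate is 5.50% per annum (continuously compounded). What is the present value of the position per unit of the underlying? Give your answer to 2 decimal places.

PV(remaining dividends) I = 8.55·e^(−0.0550·5/12) = 8.3563
Current forward F = (S − I)·e^(rT) = (656.80 − 8.3563)·e^(0.0550·6/12) = 648.4437 × 1.027882 = 666.5236
Value (long) = (F − K)·e^(−rT) = (666.5236 − 723.59) × 0.972875 = -55.5185
Short position value = −(long value) = ₹55.52

₹55.52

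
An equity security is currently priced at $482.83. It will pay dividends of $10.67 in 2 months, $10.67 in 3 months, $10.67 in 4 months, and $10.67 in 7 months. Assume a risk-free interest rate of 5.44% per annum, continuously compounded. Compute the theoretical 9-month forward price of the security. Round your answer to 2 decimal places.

$459.28

PV(dividends) I = 10.67·e^(−0.0544·2/12) + 10.67·e^(−0.0544·3/12) + 10.67·e^(−0.0544·4/12) + 10.67·e^(−0.0544·7/12)
I = 10.5737 + 10.5259 + 10.4783 + 10.3367 = 41.9146
F = (S − I)·e^(rT) = (482.83 − 41.9146) · e^(0.0544·9/12)
= 440.9154 · e^0.040800 = 440.9154 × 1.041644 = $459.28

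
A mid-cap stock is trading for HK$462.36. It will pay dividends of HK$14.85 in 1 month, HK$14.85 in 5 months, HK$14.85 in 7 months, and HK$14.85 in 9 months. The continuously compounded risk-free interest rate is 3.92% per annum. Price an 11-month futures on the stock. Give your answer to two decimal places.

PV(dividends) I = 14.85·e^(−0.0392·1/12) + 14.85·e^(−0.0392·5/12) + 14.85·e^(−0.0392·7/12) + 14.85·e^(−0.0392·9/12)
I = 14.8016 + 14.6094 + 14.5143 + 14.4198 = 58.3451
F = (S − I)·e^(rT) = (462.36 − 58.3451) · e^(0.0392·11/12)
= 404.0149 · e^0.035933 = 404.0149 × 1.036586 = HK$418.80

HK$418.80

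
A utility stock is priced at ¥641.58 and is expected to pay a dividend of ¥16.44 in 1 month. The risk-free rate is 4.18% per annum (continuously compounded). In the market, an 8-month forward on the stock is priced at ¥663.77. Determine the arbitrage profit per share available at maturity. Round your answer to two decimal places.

¥20.91 per share

PV(dividends) I = 16.44·e^(−0.0418·1/12) = 16.3828
Fair forward F* = (S − I)·e^(rT) = (641.58 − 16.3828)·e^0.027867 = 625.1972 × 1.028259 = 642.8646
Market ¥663.77 > fair 642.8646: forward overpriced → cash-and-carry (borrow at r, buy the stock and collect the dividends, short the forward).
Profit at T = |F_mkt − F*| = |663.77 − 642.8646| = ¥20.91 per share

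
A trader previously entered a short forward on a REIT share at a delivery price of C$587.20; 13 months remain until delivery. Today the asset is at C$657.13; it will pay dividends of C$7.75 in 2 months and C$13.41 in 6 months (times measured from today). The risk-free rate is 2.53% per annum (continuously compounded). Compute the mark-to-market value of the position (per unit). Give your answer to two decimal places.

PV(remaining dividends) I = 7.75·e^(−0.0253·2/12) + 13.41·e^(−0.0253·6/12) = 20.9588
Current forward F = (S − I)·e^(rT) = (657.13 − 20.9588)·e^(0.0253·13/12) = 636.1712 × 1.027787 = 653.8485
Value (long) = (F − K)·e^(−rT) = (653.8485 − 587.20) × 0.972964 = 64.8466
Short position value = −(long value) = -C$64.85

-C$64.85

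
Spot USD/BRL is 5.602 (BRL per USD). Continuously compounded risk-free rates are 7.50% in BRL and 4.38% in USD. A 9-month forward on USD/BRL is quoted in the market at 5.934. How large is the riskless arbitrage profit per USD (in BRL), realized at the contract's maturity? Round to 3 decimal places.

Fair forward: F* = S·e^(carry·T), with carry = (r_BRL − r_USD) = 0.0750 − 0.0438 = 0.0312
F* = 5.602 · e^(0.0312 × 9/12) = 5.602 · e^0.023400 = 5.602 × 1.023676 = 5.7346
Market 5.934 > fair 5.7346: forward overpriced → cash-and-carry (buy spot, short the forward).
At maturity, profit = |F_mkt − F*| = |5.934 − 5.7346| = 0.199 per USD (in BRL)

0.199 per USD (in BRL)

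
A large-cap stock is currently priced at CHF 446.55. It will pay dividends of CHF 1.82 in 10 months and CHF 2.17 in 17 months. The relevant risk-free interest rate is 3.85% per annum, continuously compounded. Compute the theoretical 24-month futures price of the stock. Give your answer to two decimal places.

PV(dividends) I = 1.82·e^(−0.0385·10/12) + 2.17·e^(−0.0385·17/12)
I = 1.7625 + 2.0548 = 3.8173
F = (S − I)·e^(rT) = (446.55 − 3.8173) · e^(0.0385·24/12)
= 442.7327 · e^0.077000 = 442.7327 × 1.080042 = CHF 478.17

CHF 478.17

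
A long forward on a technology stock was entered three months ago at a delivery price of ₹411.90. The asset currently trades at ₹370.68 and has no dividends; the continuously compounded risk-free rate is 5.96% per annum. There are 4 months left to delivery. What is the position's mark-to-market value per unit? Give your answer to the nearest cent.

-₹33.12

Current fair forward for the remaining 4 months: F = S·e^(r·T), r = 0.0596
F = 370.68 · e^(0.0596 × 4/12) = 370.68 × 1.020065 = 378.1177
Value of long forward = (F − K)·e^(−rT) = (378.1177 − 411.90) · e^(−0.0596·4/12)
= -33.7823 × 0.980329 = -33.12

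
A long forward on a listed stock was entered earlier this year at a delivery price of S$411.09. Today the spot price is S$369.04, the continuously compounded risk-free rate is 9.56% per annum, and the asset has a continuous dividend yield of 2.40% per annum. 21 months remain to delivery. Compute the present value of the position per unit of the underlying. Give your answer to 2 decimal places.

Current fair forward for the remaining 21 months: F = S·e^((r − q)·T), (r − q) = 0.0956 − 0.0240 = 0.0716
F = 369.04 · e^(0.0716 × 21/12) = 369.04 × 1.133488 = 418.3024
Value of long forward = (F − K)·e^(−rT) = (418.3024 − 411.09) · e^(−0.0956·21/12)
= 7.2124 × 0.845946 = 6.10

S$6.10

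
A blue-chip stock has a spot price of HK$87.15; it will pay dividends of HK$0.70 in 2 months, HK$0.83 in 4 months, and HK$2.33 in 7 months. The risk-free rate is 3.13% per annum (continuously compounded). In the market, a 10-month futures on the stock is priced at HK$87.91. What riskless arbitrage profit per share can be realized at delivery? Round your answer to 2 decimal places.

HK$2.36 per share

PV(dividends) I = 0.70·e^(−0.0313·2/12) + 0.83·e^(−0.0313·4/12) + 2.33·e^(−0.0313·7/12) = 3.8056
Fair futures F* = (S − I)·e^(rT) = (87.15 − 3.8056)·e^0.026083 = 83.3444 × 1.026426 = 85.5469
Market HK$87.91 > fair 85.5469: forward overpriced → cash-and-carry (borrow at r, buy the stock and collect the dividends, short the forward).
Profit at T = |F_mkt − F*| = |87.91 − 85.5469| = HK$2.36 per share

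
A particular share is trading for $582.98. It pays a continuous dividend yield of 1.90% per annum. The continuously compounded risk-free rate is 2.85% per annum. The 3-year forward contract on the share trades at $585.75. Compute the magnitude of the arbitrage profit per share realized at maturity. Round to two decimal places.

Fair forward: F* = S·e^(carry·T), with carry = (r − q) = 0.0285 − 0.0190 = 0.0095
F* = 582.98 · e^(0.0095 × 3) = 582.98 · e^0.028500 = 582.98 × 1.028910 = $599.8340
Market $585.75 < fair $599.8340: forward underpriced → reverse cash-and-carry (short spot, go long the forward).
At maturity, profit = |F_mkt − F*| = |585.75 − 599.8340| = $14.08 per share

$14.08 per share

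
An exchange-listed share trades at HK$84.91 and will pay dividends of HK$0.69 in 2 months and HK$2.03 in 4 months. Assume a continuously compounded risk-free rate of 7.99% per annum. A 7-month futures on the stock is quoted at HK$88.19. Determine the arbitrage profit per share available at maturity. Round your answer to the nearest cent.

HK$2.01 per share

PV(dividends) I = 0.69·e^(−0.0799·2/12) + 2.03·e^(−0.0799·4/12) = 2.6575
Fair futures F* = (S − I)·e^(rT) = (84.91 − 2.6575)·e^0.046608 = 82.2525 × 1.047711 = 86.1768
Market HK$88.19 > fair 86.1768: forward overpriced → cash-and-carry (borrow at r, buy the stock and collect the dividends, short the forward).
Profit at T = |F_mkt − F*| = |88.19 − 86.1768| = HK$2.01 per share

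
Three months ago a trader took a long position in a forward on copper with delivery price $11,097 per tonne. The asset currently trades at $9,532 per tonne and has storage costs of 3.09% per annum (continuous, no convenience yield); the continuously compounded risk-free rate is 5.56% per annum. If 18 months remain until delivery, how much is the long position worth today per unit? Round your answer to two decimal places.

-$224.85 per tonne

Current fair forward for the remaining 18 months: F = S·e^((r + u)·T), (r + u) = 0.0556 + 0.0309 = 0.0865
F = 9532 · e^(0.0865 × 18/12) = 9532 × 1.13854371 = 10852.5986
Value of long forward = (F − K)·e^(−rT) = (10852.5986 − 11097) · e^(−0.0556·18/12)
= -244.4014 × 0.91998308 = -224.85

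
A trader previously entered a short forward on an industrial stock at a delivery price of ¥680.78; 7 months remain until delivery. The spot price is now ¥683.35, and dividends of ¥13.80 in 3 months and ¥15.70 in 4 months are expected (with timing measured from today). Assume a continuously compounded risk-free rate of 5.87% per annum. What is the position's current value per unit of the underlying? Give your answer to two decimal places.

PV(remaining dividends) I = 13.80·e^(−0.0587·3/12) + 15.70·e^(−0.0587·4/12) = 28.9948
Current forward F = (S − I)·e^(rT) = (683.35 − 28.9948)·e^(0.0587·7/12) = 654.3552 × 1.034835 = 677.1497
Value (long) = (F − K)·e^(−rT) = (677.1497 − 680.78) × 0.966338 = -3.5081
Short position value = −(long value) = ¥3.51

¥3.51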